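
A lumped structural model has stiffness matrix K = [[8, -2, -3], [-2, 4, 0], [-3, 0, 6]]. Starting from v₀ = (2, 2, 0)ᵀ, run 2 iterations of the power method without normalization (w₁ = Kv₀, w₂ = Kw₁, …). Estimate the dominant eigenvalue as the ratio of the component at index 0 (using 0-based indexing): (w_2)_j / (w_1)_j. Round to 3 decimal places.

w1 = Kv₀ = (12, 4, -6)
w2 = Kw1 = (106, -8, -72)
Ratio at component: 106 / 12 = 8.833

8.833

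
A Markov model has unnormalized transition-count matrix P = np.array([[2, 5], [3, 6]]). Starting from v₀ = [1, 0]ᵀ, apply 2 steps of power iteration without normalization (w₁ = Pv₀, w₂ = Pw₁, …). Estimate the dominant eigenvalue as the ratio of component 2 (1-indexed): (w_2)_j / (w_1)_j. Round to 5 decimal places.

8.00000

w1 = Pv₀ = (2, 3)
w2 = Pw1 = (19, 24)
Ratio at component: 24 / 3 = 8.00000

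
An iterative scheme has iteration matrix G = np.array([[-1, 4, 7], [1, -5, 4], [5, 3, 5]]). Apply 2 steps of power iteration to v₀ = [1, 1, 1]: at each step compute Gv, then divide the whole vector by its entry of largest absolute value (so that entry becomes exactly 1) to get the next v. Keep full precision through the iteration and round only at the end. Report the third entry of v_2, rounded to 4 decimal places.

Gv0 = (10.00000, 0.00000, 13.00000); divide by 13.00000 → v1 = (0.76923, 0.00000, 1.00000)
Gv1 = (6.23077, 4.76923, 8.84615); divide by 8.84615 → v2 = (0.70435, 0.53913, 1.00000)
Requested entry of v2: 115/115 = 1.0000

1.0000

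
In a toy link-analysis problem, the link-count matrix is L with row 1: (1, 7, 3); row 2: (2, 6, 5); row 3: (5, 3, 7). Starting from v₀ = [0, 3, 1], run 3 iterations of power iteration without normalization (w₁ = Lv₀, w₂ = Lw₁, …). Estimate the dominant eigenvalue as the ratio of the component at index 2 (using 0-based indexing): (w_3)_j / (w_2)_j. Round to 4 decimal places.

λ ≈ 13.5216

w1 = Lv₀ = (1·0 + 7·3 + 3·1; 2·0 + 6·3 + 5·1; 5·0 + 3·3 + 7·1) = (24, 23, 16)
w2 = Lw1 = (1·24 + 7·23 + 3·16; 2·24 + 6·23 + 5·16; 5·24 + 3·23 + 7·16) = (233, 266, 301)
w3 = Lw2 = (2998, 3567, 4070)
Ratio at component: 4070 / 301 = 13.5216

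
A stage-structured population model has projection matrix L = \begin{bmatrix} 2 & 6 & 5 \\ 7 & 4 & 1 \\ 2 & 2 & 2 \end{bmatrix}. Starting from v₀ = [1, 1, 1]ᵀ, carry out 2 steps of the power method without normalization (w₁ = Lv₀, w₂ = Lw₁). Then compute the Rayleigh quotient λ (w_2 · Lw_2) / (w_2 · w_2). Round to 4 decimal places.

λ ≈ 10.8685

w1 = Lv₀ = (2·1 + 6·1 + 5·1; 7·1 + 4·1 + 1·1; 2·1 + 2·1 + 2·1) = (13, 12, 6)
w2 = Lw1 = (2·13 + 6·12 + 5·6; 7·13 + 4·12 + 1·6; 2·13 + 2·12 + 2·6) = (128, 145, 62)
Lw2 = (1436, 1538, 670)
w2·Lw2 = 128·1436 + 145·1538 + 62·670 = 448358; w2·w2 = 128·128 + 145·145 + 62·62 = 41253
λ ≈ 448358/41253 = 10.8685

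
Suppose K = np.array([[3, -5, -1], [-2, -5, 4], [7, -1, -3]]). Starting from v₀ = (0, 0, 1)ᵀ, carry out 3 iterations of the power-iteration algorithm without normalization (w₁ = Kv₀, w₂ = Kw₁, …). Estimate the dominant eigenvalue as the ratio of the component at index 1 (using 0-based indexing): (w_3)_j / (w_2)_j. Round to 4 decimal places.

w1 = Kv₀ = (-1, 4, -3)
w2 = Kw1 = (-20, -30, -2)
w3 = Kw2 = (92, 182, -104)
Ratio at component: 182 / -30 = -6.0667

-6.0667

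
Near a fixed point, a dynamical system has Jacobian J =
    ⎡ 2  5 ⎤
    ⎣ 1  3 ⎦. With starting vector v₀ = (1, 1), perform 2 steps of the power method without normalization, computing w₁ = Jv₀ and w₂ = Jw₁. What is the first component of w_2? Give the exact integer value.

34

w1 = Jv₀ = (7, 4)
w2 = Jw1 = (34, 19)
The requested component of w2 is 34.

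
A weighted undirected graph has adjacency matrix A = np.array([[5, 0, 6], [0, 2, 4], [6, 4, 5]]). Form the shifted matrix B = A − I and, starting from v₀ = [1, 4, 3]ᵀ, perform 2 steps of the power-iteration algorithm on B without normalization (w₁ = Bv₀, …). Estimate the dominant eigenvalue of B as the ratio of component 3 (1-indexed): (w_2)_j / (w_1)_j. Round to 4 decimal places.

μ ≈ 9.7647

B = A − I has rows (4, 0, 6); (0, 1, 4); (6, 4, 4)
w1 = Bv₀ = (4·1 + 0·4 + 6·3; 0·1 + 1·4 + 4·3; 6·1 + 4·4 + 4·3) = (22, 16, 34)
w2 = Bw1 = (4·22 + 0·16 + 6·34; 0·22 + 1·16 + 4·34; 6·22 + 4·16 + 4·34) = (292, 152, 332)
Ratio: 332/34 = 9.7647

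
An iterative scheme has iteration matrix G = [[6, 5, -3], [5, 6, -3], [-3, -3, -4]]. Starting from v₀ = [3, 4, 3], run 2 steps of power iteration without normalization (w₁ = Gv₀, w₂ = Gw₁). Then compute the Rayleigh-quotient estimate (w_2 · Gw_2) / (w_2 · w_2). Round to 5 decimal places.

λ ≈ 11.54975

w1 = Gv₀ = (6·3 + 5·4 + (-3)·3; 5·3 + 6·4 + (-3)·3; (-3)·3 + (-3)·4 + (-4)·3) = (29, 30, -33)
w2 = Gw1 = (6·29 + 5·30 + (-3)·(-33); 5·29 + 6·30 + (-3)·(-33); (-3)·29 + (-3)·30 + (-4)·(-33)) = (423, 424, -45)
Gw2 = (4793, 4794, -2361)
w2·Gw2 = 423·4793 + 424·4794 + (-45)·(-2361) = 4166340; w2·w2 = 423·423 + 424·424 + (-45)·(-45) = 360730
λ ≈ 4166340/360730 = 11.54975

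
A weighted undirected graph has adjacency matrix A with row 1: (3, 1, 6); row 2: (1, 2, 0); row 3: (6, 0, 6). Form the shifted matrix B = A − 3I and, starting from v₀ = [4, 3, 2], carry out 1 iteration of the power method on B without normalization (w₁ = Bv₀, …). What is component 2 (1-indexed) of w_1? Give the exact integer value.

B = A − 3I has rows (0, 1, 6); (1, -1, 0); (6, 0, 3)
w1 = Bv₀ = (0·4 + 1·3 + 6·2; 1·4 + (-1)·3 + 0·2; 6·4 + 0·3 + 3·2) = (15, 1, 30)
Requested component of w1: 1

1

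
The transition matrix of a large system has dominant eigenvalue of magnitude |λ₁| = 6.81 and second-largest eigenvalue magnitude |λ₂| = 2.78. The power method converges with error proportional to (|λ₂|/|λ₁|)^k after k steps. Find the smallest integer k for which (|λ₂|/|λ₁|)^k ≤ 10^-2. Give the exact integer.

|λ₂/λ₁| = 2.78/6.81 = 0.40822
Need k ≥ ln(10^-2) / ln(0.40822) = -4.6052 / -0.8959 ≈ 5.140
Smallest integer k satisfying the bound: 6

6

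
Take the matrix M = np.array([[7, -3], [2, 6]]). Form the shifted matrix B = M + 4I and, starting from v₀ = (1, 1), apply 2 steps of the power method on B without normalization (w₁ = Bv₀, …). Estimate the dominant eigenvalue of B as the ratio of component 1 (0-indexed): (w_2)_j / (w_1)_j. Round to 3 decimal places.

B = M + 4I has rows (11, -3); (2, 10)
w1 = Bv₀ = (11·1 + (-3)·1; 2·1 + 10·1) = (8, 12)
w2 = Bw1 = (11·8 + (-3)·12; 2·8 + 10·12) = (52, 136)
Ratio: 136/12 = 11.333

11.333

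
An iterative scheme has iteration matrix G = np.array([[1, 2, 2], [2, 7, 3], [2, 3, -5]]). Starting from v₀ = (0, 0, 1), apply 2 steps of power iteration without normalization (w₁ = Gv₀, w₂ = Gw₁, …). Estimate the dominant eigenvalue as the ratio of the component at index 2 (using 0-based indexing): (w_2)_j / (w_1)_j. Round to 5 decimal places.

w1 = Gv₀ = (1·0 + 2·0 + 2·1; 2·0 + 7·0 + 3·1; 2·0 + 3·0 + (-5)·1) = (2, 3, -5)
w2 = Gw1 = (1·2 + 2·3 + 2·(-5); 2·2 + 7·3 + 3·(-5); 2·2 + 3·3 + (-5)·(-5)) = (-2, 10, 38)
Ratio at component: 38 / -5 = -7.60000

-7.60000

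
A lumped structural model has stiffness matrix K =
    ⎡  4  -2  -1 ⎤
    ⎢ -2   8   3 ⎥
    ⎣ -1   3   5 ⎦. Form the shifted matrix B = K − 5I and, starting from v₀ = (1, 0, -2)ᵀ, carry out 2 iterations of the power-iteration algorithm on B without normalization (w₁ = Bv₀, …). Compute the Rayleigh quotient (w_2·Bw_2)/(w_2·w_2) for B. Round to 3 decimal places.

5.385

B = K − 5I has rows (-1, -2, -1); (-2, 3, 3); (-1, 3, 0)
w1 = Bv₀ = ((-1)·1 + (-2)·0 + (-1)·(-2); (-2)·1 + 3·0 + 3·(-2); (-1)·1 + 3·0 + 0·(-2)) = (1, -8, -1)
w2 = Bw1 = ((-1)·1 + (-2)·(-8) + (-1)·(-1); (-2)·1 + 3·(-8) + 3·(-1); (-1)·1 + 3·(-8) + 0·(-1)) = (16, -29, -25)
Bw2 = (67, -194, -103)
w2·Bw2 = 9273; w2·w2 = 1722; μ ≈ 9273/1722 = 5.385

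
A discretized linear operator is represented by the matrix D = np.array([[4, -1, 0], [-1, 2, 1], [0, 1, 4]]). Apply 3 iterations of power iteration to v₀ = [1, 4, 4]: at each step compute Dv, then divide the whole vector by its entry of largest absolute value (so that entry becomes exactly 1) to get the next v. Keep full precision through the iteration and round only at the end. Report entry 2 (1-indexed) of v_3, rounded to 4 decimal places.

Dv0 = (0.00000, 11.00000, 20.00000); divide by 20.00000 → v1 = (0.00000, 0.55000, 1.00000)
Dv1 = (-0.55000, 2.10000, 4.55000); divide by 4.55000 → v2 = (-0.12088, 0.46154, 1.00000)
Dv2 = (-0.94505, 2.04396, 4.46154); divide by 4.46154 → v3 = (-0.21182, 0.45813, 1.00000)
Requested entry of v3: 186/406 = 0.4581

0.4581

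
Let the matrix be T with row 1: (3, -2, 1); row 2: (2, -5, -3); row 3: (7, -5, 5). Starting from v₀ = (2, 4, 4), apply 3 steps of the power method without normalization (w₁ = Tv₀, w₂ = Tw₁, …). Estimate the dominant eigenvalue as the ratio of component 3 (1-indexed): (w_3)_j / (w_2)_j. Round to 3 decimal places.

w1 = Tv₀ = (3·2 + (-2)·4 + 1·4; 2·2 + (-5)·4 + (-3)·4; 7·2 + (-5)·4 + 5·4) = (2, -28, 14)
w2 = Tw1 = (3·2 + (-2)·(-28) + 1·14; 2·2 + (-5)·(-28) + (-3)·14; 7·2 + (-5)·(-28) + 5·14) = (76, 102, 224)
w3 = Tw2 = (248, -1030, 1142)
Ratio at component: 1142 / 224 = 5.098

λ ≈ 5.098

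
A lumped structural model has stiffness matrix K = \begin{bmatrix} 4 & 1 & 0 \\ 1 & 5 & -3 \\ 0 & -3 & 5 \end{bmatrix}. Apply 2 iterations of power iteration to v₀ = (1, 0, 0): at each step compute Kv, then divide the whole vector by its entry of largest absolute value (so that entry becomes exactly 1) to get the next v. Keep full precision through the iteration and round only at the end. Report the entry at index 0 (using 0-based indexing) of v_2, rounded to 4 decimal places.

Kv0 = (4.00000, 1.00000, 0.00000); divide by 4.00000 → v1 = (1.00000, 0.25000, 0.00000)
Kv1 = (4.25000, 2.25000, -0.75000); divide by 4.25000 → v2 = (1.00000, 0.52941, -0.17647)
Requested entry of v2: 17/17 = 1.0000

1.0000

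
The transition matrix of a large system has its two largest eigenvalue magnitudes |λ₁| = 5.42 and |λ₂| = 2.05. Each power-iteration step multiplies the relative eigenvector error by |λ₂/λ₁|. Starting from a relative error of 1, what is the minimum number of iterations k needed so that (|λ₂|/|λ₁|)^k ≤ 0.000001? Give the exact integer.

15

|λ₂/λ₁| = 2.05/5.42 = 0.37823
Need k ≥ ln(0.000001) / ln(0.37823) = -13.8155 / -0.9723 ≈ 14.210
Smallest integer k satisfying the bound: 15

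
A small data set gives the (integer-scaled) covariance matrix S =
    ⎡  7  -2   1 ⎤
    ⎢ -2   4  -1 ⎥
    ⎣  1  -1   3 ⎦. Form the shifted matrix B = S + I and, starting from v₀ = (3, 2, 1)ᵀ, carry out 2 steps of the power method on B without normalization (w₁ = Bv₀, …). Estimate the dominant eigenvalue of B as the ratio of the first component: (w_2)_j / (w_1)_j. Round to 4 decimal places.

μ ≈ 7.9524

B = S + I has rows (8, -2, 1); (-2, 5, -1); (1, -1, 4)
w1 = Bv₀ = (8·3 + (-2)·2 + 1·1; (-2)·3 + 5·2 + (-1)·1; 1·3 + (-1)·2 + 4·1) = (21, 3, 5)
w2 = Bw1 = (8·21 + (-2)·3 + 1·5; (-2)·21 + 5·3 + (-1)·5; 1·21 + (-1)·3 + 4·5) = (167, -32, 38)
Ratio: 167/21 = 7.9524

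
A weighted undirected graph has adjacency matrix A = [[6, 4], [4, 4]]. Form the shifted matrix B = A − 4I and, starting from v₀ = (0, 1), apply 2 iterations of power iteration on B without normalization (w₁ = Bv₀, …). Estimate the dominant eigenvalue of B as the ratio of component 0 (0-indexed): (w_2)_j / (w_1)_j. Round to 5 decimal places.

μ ≈ 2.00000

B = A − 4I has rows (2, 4); (4, 0)
w1 = Bv₀ = (2·0 + 4·1; 4·0 + 0·1) = (4, 0)
w2 = Bw1 = (2·4 + 4·0; 4·4 + 0·0) = (8, 16)
Ratio: 8/4 = 2.00000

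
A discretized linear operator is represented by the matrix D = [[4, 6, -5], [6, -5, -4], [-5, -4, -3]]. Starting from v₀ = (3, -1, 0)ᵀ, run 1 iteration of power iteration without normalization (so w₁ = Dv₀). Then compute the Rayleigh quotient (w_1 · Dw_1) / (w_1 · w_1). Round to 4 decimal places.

2.1516

w1 = Dv₀ = (4·3 + 6·(-1) + (-5)·0; 6·3 + (-5)·(-1) + (-4)·0; (-5)·3 + (-4)·(-1) + (-3)·0) = (6, 23, -11)
Dw1 = (217, -35, -89)
w1·Dw1 = 6·217 + 23·(-35) + (-11)·(-89) = 1476; w1·w1 = 6·6 + 23·23 + (-11)·(-11) = 686
λ ≈ 1476/686 = 2.1516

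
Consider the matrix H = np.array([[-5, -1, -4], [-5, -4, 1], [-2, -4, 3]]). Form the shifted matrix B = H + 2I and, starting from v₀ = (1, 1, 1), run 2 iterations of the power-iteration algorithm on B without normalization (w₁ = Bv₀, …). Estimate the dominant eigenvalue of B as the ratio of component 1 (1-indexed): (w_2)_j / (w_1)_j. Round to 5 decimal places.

-4.25000

B = H + 2I has rows (-3, -1, -4); (-5, -2, 1); (-2, -4, 5)
w1 = Bv₀ = ((-3)·1 + (-1)·1 + (-4)·1; (-5)·1 + (-2)·1 + 1·1; (-2)·1 + (-4)·1 + 5·1) = (-8, -6, -1)
w2 = Bw1 = ((-3)·(-8) + (-1)·(-6) + (-4)·(-1); (-5)·(-8) + (-2)·(-6) + 1·(-1); (-2)·(-8) + (-4)·(-6) + 5·(-1)) = (34, 51, 35)
Ratio: 34/-8 = -4.25000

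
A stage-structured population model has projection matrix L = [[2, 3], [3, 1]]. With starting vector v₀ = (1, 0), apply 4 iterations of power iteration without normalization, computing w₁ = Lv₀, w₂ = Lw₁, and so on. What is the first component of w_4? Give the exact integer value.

250

w1 = Lv₀ = (2·1 + 3·0; 3·1 + 1·0) = (2, 3)
w2 = Lw1 = (2·2 + 3·3; 3·2 + 1·3) = (13, 9)
w3 = Lw2 = (53, 48)
w4 = Lw3 = (250, 207)
The requested component of w4 is 250.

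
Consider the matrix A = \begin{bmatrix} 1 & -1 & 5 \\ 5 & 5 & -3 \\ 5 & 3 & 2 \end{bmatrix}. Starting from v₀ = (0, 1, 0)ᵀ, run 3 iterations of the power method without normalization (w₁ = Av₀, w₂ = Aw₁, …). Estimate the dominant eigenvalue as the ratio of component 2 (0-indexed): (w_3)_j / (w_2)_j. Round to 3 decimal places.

6.875

w1 = Av₀ = (1·0 + (-1)·1 + 5·0; 5·0 + 5·1 + (-3)·0; 5·0 + 3·1 + 2·0) = (-1, 5, 3)
w2 = Aw1 = (1·(-1) + (-1)·5 + 5·3; 5·(-1) + 5·5 + (-3)·3; 5·(-1) + 3·5 + 2·3) = (9, 11, 16)
w3 = Aw2 = (78, 52, 110)
Ratio at component: 110 / 16 = 6.875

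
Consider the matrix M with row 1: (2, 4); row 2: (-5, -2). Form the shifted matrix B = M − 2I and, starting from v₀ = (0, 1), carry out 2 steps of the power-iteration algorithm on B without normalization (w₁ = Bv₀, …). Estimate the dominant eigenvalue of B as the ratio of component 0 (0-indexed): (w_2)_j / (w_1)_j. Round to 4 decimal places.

B = M − 2I has rows (0, 4); (-5, -4)
w1 = Bv₀ = (0·0 + 4·1; (-5)·0 + (-4)·1) = (4, -4)
w2 = Bw1 = (0·4 + 4·(-4); (-5)·4 + (-4)·(-4)) = (-16, -4)
Ratio: -16/4 = -4.0000

μ ≈ -4.0000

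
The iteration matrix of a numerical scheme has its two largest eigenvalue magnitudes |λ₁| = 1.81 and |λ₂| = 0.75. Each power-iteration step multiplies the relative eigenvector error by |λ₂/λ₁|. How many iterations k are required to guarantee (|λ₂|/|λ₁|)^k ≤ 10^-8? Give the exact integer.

|λ₂/λ₁| = 0.75/1.81 = 0.41436
Need k ≥ ln(10^-8) / ln(0.41436) = -18.4207 / -0.8810 ≈ 20.909
Smallest integer k satisfying the bound: 21

21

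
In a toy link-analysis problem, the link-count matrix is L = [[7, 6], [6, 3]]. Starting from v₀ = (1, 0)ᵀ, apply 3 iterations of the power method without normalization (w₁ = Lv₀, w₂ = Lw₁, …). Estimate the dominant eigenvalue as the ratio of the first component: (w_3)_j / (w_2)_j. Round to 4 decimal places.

11.2353

w1 = Lv₀ = (7, 6)
w2 = Lw1 = (85, 60)
w3 = Lw2 = (955, 690)
Ratio at component: 955 / 85 = 11.2353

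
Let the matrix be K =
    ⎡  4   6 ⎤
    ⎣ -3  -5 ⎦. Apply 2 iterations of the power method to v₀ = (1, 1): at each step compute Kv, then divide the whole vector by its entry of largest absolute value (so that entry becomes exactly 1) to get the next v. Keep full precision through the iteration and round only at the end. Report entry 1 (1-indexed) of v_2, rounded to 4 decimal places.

Kv0 = (10.00000, -8.00000); divide by 10.00000 → v1 = (1.00000, -0.80000)
Kv1 = (-0.80000, 1.00000); divide by 1.00000 → v2 = (-0.80000, 1.00000)
Requested entry of v2: -8/10 = -0.8000

-0.8000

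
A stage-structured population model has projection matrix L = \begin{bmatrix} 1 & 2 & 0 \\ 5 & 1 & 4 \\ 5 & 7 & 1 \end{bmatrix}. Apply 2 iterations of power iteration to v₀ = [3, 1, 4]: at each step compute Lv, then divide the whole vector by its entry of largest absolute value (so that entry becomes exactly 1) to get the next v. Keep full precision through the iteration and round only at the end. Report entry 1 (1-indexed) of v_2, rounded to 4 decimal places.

0.2509

Lv0 = (5.00000, 32.00000, 26.00000); divide by 32.00000 → v1 = (0.15625, 1.00000, 0.81250)
Lv1 = (2.15625, 5.03125, 8.59375); divide by 8.59375 → v2 = (0.25091, 0.58545, 1.00000)
Requested entry of v2: 69/275 = 0.2509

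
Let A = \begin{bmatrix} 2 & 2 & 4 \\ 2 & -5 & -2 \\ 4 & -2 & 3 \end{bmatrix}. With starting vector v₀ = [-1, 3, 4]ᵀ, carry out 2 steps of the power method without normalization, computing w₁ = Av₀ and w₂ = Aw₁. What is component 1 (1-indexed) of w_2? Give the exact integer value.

-2

w1 = Av₀ = (2·(-1) + 2·3 + 4·4; 2·(-1) + (-5)·3 + (-2)·4; 4·(-1) + (-2)·3 + 3·4) = (20, -25, 2)
w2 = Aw1 = (2·20 + 2·(-25) + 4·2; 2·20 + (-5)·(-25) + (-2)·2; 4·20 + (-2)·(-25) + 3·2) = (-2, 161, 136)
The requested component of w2 is -2.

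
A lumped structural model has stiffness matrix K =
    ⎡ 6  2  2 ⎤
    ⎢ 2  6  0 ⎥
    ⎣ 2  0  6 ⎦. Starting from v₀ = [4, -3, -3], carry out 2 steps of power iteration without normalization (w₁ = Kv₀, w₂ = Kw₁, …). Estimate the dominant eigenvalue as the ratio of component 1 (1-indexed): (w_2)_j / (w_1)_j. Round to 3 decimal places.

λ ≈ 2.667

w1 = Kv₀ = (12, -10, -10)
w2 = Kw1 = (32, -36, -36)
Ratio at component: 32 / 12 = 2.667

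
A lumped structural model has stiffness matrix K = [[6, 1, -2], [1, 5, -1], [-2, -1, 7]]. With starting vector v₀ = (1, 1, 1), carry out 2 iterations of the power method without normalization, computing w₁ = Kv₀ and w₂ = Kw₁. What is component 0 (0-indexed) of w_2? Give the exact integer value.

27

w1 = Kv₀ = (5, 5, 4)
w2 = Kw1 = (27, 26, 13)
The requested component of w2 is 27.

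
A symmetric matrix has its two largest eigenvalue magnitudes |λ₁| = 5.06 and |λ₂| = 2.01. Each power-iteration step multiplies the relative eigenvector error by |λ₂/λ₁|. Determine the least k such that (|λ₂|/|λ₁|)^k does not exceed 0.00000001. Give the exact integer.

|λ₂/λ₁| = 2.01/5.06 = 0.39723
Need k ≥ ln(0.00000001) / ln(0.39723) = -18.4207 / -0.9232 ≈ 19.952
Smallest integer k satisfying the bound: 20

20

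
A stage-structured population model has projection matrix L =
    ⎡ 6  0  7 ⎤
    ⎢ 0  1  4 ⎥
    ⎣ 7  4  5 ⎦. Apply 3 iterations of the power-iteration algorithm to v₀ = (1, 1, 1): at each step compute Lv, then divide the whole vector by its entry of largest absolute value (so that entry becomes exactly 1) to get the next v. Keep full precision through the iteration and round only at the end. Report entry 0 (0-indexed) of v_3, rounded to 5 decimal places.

Lv0 = (13.000000, 5.000000, 16.000000); divide by 16.000000 → v1 = (0.812500, 0.312500, 1.000000)
Lv1 = (11.875000, 4.312500, 11.937500); divide by 11.937500 → v2 = (0.994764, 0.361257, 1.000000)
Lv2 = (12.968586, 4.361257, 13.408377); divide by 13.408377 → v3 = (0.967200, 0.325264, 1.000000)
Requested entry of v3: 2477/2561 = 0.96720

0.96720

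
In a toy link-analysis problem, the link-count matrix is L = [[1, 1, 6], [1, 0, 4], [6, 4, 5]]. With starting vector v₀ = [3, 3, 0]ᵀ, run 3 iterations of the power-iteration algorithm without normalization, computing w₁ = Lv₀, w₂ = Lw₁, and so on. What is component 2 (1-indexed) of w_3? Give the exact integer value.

981

w1 = Lv₀ = (1·3 + 1·3 + 6·0; 1·3 + 0·3 + 4·0; 6·3 + 4·3 + 5·0) = (6, 3, 30)
w2 = Lw1 = (1·6 + 1·3 + 6·30; 1·6 + 0·3 + 4·30; 6·6 + 4·3 + 5·30) = (189, 126, 198)
w3 = Lw2 = (1503, 981, 2628)
The requested component of w3 is 981.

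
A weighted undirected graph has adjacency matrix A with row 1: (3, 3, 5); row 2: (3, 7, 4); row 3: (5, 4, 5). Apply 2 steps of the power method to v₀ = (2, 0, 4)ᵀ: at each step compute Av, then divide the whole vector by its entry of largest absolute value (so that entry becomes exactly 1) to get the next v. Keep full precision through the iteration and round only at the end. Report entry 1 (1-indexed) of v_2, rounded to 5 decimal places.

0.79891

Av0 = (26.000000, 22.000000, 30.000000); divide by 30.000000 → v1 = (0.866667, 0.733333, 1.000000)
Av1 = (9.800000, 11.733333, 12.266667); divide by 12.266667 → v2 = (0.798913, 0.956522, 1.000000)
Requested entry of v2: 294/368 = 0.79891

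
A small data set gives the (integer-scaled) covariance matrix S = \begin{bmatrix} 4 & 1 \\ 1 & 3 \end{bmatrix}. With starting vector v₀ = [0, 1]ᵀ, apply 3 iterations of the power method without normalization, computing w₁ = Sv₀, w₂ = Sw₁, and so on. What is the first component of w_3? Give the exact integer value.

38

w1 = Sv₀ = (4·0 + 1·1; 1·0 + 3·1) = (1, 3)
w2 = Sw1 = (4·1 + 1·3; 1·1 + 3·3) = (7, 10)
w3 = Sw2 = (38, 37)
The requested component of w3 is 38.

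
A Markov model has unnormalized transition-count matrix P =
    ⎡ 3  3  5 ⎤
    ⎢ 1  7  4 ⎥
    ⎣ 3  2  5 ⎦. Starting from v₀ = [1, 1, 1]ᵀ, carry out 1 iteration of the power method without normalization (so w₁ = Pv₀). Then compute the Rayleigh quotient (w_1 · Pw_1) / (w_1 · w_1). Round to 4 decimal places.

λ ≈ 10.9562

w1 = Pv₀ = (3·1 + 3·1 + 5·1; 1·1 + 7·1 + 4·1; 3·1 + 2·1 + 5·1) = (11, 12, 10)
Pw1 = (119, 135, 107)
w1·Pw1 = 11·119 + 12·135 + 10·107 = 3999; w1·w1 = 11·11 + 12·12 + 10·10 = 365
λ ≈ 3999/365 = 10.9562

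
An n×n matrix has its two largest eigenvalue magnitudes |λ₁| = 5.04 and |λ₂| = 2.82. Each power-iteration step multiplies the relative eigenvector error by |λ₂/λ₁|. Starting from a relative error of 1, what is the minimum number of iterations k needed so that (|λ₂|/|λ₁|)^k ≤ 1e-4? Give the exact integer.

16

|λ₂/λ₁| = 2.82/5.04 = 0.55952
Need k ≥ ln(1e-4) / ln(0.55952) = -9.2103 / -0.5807 ≈ 15.862
Smallest integer k satisfying the bound: 16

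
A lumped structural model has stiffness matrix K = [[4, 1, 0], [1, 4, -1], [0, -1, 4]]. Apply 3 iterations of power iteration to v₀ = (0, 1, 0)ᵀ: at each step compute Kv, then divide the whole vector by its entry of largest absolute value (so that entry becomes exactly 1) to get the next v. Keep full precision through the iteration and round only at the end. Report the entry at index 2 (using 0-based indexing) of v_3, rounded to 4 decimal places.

-0.5682

Kv0 = (1.00000, 4.00000, -1.00000); divide by 4.00000 → v1 = (0.25000, 1.00000, -0.25000)
Kv1 = (2.00000, 4.50000, -2.00000); divide by 4.50000 → v2 = (0.44444, 1.00000, -0.44444)
Kv2 = (2.77778, 4.88889, -2.77778); divide by 4.88889 → v3 = (0.56818, 1.00000, -0.56818)
Requested entry of v3: -50/88 = -0.5682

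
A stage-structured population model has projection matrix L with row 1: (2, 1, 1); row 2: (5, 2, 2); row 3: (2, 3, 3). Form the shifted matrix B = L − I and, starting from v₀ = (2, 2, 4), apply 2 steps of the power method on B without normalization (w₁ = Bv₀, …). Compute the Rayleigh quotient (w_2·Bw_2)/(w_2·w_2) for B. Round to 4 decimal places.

B = L − I has rows (1, 1, 1); (5, 1, 2); (2, 3, 2)
w1 = Bv₀ = (1·2 + 1·2 + 1·4; 5·2 + 1·2 + 2·4; 2·2 + 3·2 + 2·4) = (8, 20, 18)
w2 = Bw1 = (1·8 + 1·20 + 1·18; 5·8 + 1·20 + 2·18; 2·8 + 3·20 + 2·18) = (46, 96, 112)
Bw2 = (254, 550, 604)
w2·Bw2 = 132132; w2·w2 = 23876; μ ≈ 132132/23876 = 5.5341

μ ≈ 5.5341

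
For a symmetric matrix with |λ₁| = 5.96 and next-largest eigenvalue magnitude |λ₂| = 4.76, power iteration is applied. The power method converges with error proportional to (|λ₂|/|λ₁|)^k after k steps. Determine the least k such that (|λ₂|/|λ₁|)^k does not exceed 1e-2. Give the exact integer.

|λ₂/λ₁| = 4.76/5.96 = 0.79866
Need k ≥ ln(1e-2) / ln(0.79866) = -4.6052 / -0.2248 ≈ 20.484
Smallest integer k satisfying the bound: 21

21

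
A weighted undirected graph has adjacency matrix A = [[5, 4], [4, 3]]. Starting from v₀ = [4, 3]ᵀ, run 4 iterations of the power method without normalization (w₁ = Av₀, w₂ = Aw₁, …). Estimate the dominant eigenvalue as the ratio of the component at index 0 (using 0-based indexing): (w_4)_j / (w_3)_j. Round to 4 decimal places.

w1 = Av₀ = (32, 25)
w2 = Aw1 = (260, 203)
w3 = Aw2 = (2112, 1649)
w4 = Aw3 = (17156, 13395)
Ratio at component: 17156 / 2112 = 8.1231

λ ≈ 8.1231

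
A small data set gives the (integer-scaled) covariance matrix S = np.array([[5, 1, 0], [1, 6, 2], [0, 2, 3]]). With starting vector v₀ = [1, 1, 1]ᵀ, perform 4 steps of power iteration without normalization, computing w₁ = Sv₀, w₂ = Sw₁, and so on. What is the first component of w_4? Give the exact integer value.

w1 = Sv₀ = (6, 9, 5)
w2 = Sw1 = (39, 70, 33)
w3 = Sw2 = (265, 525, 239)
w4 = Sw3 = (1850, 3893, 1767)
The requested component of w4 is 1850.

1850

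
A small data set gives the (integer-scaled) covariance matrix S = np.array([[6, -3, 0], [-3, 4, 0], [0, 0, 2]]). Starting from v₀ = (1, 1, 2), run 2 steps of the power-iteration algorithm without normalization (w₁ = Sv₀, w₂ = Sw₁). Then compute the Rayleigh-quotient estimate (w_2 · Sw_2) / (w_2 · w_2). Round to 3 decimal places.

w1 = Sv₀ = (3, 1, 4)
w2 = Sw1 = (15, -5, 8)
Sw2 = (105, -65, 16)
w2·Sw2 = 15·105 + (-5)·(-65) + 8·16 = 2028; w2·w2 = 15·15 + (-5)·(-5) + 8·8 = 314
λ ≈ 2028/314 = 6.459

6.459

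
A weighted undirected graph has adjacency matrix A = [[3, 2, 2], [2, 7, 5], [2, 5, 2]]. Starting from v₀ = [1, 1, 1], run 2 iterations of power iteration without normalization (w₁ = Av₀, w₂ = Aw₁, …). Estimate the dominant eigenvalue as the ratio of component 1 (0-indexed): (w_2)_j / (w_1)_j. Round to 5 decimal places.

11.21429

w1 = Av₀ = (3·1 + 2·1 + 2·1; 2·1 + 7·1 + 5·1; 2·1 + 5·1 + 2·1) = (7, 14, 9)
w2 = Aw1 = (3·7 + 2·14 + 2·9; 2·7 + 7·14 + 5·9; 2·7 + 5·14 + 2·9) = (67, 157, 102)
Ratio at component: 157 / 14 = 11.21429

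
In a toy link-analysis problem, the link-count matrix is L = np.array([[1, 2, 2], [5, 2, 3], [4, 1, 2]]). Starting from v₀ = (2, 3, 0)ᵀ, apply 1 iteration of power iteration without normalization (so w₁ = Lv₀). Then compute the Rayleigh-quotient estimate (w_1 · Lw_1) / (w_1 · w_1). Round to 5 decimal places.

w1 = Lv₀ = (1·2 + 2·3 + 2·0; 5·2 + 2·3 + 3·0; 4·2 + 1·3 + 2·0) = (8, 16, 11)
Lw1 = (62, 105, 70)
w1·Lw1 = 8·62 + 16·105 + 11·70 = 2946; w1·w1 = 8·8 + 16·16 + 11·11 = 441
λ ≈ 2946/441 = 6.68027

6.68027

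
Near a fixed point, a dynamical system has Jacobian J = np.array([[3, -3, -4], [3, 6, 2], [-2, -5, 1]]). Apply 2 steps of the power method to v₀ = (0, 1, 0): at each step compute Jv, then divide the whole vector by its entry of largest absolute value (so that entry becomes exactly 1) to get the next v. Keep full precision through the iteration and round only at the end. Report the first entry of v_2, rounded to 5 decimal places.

Jv0 = (-3.000000, 6.000000, -5.000000); divide by 6.000000 → v1 = (-0.500000, 1.000000, -0.833333)
Jv1 = (-1.166667, 2.833333, -4.833333); divide by -4.833333 → v2 = (0.241379, -0.586207, 1.000000)
Requested entry of v2: -7/-29 = 0.24138

0.24138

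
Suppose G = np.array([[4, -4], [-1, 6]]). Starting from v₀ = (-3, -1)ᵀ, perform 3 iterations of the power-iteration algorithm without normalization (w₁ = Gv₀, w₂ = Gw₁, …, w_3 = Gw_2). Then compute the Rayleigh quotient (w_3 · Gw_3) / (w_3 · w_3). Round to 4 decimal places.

λ ≈ 2.5000

w1 = Gv₀ = (-8, -3)
w2 = Gw1 = (-20, -10)
w3 = Gw2 = (-40, -40)
Gw3 = (0, -200)
w3·Gw3 = (-40)·0 + (-40)·(-200) = 8000; w3·w3 = (-40)·(-40) + (-40)·(-40) = 3200
λ ≈ 8000/3200 = 2.5000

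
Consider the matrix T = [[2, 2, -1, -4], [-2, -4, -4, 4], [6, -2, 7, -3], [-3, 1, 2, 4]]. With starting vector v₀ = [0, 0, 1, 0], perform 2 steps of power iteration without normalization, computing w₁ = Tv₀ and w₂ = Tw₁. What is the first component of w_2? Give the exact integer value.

w1 = Tv₀ = (-1, -4, 7, 2)
w2 = Tw1 = (-25, -2, 45, 21)
The requested component of w2 is -25.

-25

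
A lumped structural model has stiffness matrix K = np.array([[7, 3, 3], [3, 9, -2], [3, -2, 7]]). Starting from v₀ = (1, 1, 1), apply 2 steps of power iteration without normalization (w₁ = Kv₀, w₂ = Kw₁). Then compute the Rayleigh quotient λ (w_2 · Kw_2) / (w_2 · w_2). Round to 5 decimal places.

w1 = Kv₀ = (7·1 + 3·1 + 3·1; 3·1 + 9·1 + (-2)·1; 3·1 + (-2)·1 + 7·1) = (13, 10, 8)
w2 = Kw1 = (7·13 + 3·10 + 3·8; 3·13 + 9·10 + (-2)·8; 3·13 + (-2)·10 + 7·8) = (145, 113, 75)
Kw2 = (1579, 1302, 734)
w2·Kw2 = 145·1579 + 113·1302 + 75·734 = 431131; w2·w2 = 145·145 + 113·113 + 75·75 = 39419
λ ≈ 431131/39419 = 10.93714

λ ≈ 10.93714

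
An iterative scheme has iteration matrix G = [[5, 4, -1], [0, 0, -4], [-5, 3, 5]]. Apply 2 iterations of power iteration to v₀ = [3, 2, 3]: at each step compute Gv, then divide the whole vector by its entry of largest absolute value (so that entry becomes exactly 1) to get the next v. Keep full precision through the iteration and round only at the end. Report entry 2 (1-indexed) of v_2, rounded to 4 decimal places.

0.2264

Gv0 = (20.00000, -12.00000, 6.00000); divide by 20.00000 → v1 = (1.00000, -0.60000, 0.30000)
Gv1 = (2.30000, -1.20000, -5.30000); divide by -5.30000 → v2 = (-0.43396, 0.22642, 1.00000)
Requested entry of v2: -24/-106 = 0.2264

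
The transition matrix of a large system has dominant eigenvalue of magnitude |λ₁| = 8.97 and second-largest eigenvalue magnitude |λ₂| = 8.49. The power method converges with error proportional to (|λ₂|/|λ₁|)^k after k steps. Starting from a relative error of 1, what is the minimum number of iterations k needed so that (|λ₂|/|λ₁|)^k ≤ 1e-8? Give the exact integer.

|λ₂/λ₁| = 8.49/8.97 = 0.94649
Need k ≥ ln(1e-8) / ln(0.94649) = -18.4207 / -0.0550 ≈ 334.942
Smallest integer k satisfying the bound: 335

335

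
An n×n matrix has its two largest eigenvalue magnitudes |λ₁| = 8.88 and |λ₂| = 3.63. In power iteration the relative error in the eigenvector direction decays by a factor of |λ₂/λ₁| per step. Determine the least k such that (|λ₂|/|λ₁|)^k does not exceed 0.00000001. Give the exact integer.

|λ₂/λ₁| = 3.63/8.88 = 0.40878
Need k ≥ ln(0.00000001) / ln(0.40878) = -18.4207 / -0.8946 ≈ 20.592
Smallest integer k satisfying the bound: 21

21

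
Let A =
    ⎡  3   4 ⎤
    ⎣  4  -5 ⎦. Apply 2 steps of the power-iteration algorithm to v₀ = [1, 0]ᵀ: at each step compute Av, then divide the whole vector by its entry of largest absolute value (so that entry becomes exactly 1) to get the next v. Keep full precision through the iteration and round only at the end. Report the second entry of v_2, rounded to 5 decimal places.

-0.32000

Av0 = (3.000000, 4.000000); divide by 4.000000 → v1 = (0.750000, 1.000000)
Av1 = (6.250000, -2.000000); divide by 6.250000 → v2 = (1.000000, -0.320000)
Requested entry of v2: -8/25 = -0.32000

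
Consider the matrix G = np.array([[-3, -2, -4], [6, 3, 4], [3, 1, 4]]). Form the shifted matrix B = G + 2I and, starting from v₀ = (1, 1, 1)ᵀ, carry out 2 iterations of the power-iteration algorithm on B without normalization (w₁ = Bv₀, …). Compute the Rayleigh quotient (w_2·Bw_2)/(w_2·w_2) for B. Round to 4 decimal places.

3.6751

B = G + 2I has rows (-1, -2, -4); (6, 5, 4); (3, 1, 6)
w1 = Bv₀ = ((-1)·1 + (-2)·1 + (-4)·1; 6·1 + 5·1 + 4·1; 3·1 + 1·1 + 6·1) = (-7, 15, 10)
w2 = Bw1 = ((-1)·(-7) + (-2)·15 + (-4)·10; 6·(-7) + 5·15 + 4·10; 3·(-7) + 1·15 + 6·10) = (-63, 73, 54)
Bw2 = (-299, 203, 208)
w2·Bw2 = 44888; w2·w2 = 12214; μ ≈ 44888/12214 = 3.6751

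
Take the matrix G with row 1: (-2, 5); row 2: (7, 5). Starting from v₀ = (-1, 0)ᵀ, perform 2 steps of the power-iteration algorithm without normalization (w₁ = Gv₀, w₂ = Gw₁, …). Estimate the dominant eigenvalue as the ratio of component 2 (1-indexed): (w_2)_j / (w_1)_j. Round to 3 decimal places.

3.000

w1 = Gv₀ = ((-2)·(-1) + 5·0; 7·(-1) + 5·0) = (2, -7)
w2 = Gw1 = ((-2)·2 + 5·(-7); 7·2 + 5·(-7)) = (-39, -21)
Ratio at component: -21 / -7 = 3.000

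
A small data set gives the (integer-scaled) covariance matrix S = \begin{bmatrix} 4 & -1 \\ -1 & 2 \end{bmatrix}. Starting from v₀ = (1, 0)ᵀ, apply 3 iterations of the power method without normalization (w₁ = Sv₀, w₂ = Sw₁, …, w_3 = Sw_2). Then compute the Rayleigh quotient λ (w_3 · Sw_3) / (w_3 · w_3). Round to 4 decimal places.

w1 = Sv₀ = (4, -1)
w2 = Sw1 = (17, -6)
w3 = Sw2 = (74, -29)
Sw3 = (325, -132)
w3·Sw3 = 74·325 + (-29)·(-132) = 27878; w3·w3 = 74·74 + (-29)·(-29) = 6317
λ ≈ 27878/6317 = 4.4132

λ ≈ 4.4132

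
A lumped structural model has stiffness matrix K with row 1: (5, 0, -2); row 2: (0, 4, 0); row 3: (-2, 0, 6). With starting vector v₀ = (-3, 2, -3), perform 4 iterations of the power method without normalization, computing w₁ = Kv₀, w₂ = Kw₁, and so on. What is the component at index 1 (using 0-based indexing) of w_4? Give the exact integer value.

w1 = Kv₀ = (5·(-3) + 0·2 + (-2)·(-3); 0·(-3) + 4·2 + 0·(-3); (-2)·(-3) + 0·2 + 6·(-3)) = (-9, 8, -12)
w2 = Kw1 = (5·(-9) + 0·8 + (-2)·(-12); 0·(-9) + 4·8 + 0·(-12); (-2)·(-9) + 0·8 + 6·(-12)) = (-21, 32, -54)
w3 = Kw2 = (3, 128, -282)
w4 = Kw3 = (579, 512, -1698)
The requested component of w4 is 512.

512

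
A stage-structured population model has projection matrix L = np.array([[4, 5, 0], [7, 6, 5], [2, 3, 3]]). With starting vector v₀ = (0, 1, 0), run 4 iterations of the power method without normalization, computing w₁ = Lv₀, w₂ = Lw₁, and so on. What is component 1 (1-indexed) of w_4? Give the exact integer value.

7775

w1 = Lv₀ = (4·0 + 5·1 + 0·0; 7·0 + 6·1 + 5·0; 2·0 + 3·1 + 3·0) = (5, 6, 3)
w2 = Lw1 = (4·5 + 5·6 + 0·3; 7·5 + 6·6 + 5·3; 2·5 + 3·6 + 3·3) = (50, 86, 37)
w3 = Lw2 = (630, 1051, 469)
w4 = Lw3 = (7775, 13061, 5820)
The requested component of w4 is 7775.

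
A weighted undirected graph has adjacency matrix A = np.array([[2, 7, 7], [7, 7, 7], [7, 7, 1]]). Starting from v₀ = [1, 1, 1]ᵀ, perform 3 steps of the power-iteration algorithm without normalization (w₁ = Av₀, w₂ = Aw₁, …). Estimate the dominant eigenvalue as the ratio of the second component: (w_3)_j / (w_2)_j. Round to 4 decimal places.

λ ≈ 17.7308

w1 = Av₀ = (16, 21, 15)
w2 = Aw1 = (284, 364, 274)
w3 = Aw2 = (5034, 6454, 4810)
Ratio at component: 6454 / 364 = 17.7308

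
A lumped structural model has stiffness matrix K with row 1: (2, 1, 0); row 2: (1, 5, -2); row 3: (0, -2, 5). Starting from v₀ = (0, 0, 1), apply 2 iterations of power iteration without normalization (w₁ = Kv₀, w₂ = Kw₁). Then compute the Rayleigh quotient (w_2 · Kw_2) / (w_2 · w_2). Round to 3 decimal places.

w1 = Kv₀ = (2·0 + 1·0 + 0·1; 1·0 + 5·0 + (-2)·1; 0·0 + (-2)·0 + 5·1) = (0, -2, 5)
w2 = Kw1 = (2·0 + 1·(-2) + 0·5; 1·0 + 5·(-2) + (-2)·5; 0·0 + (-2)·(-2) + 5·5) = (-2, -20, 29)
Kw2 = (-24, -160, 185)
w2·Kw2 = (-2)·(-24) + (-20)·(-160) + 29·185 = 8613; w2·w2 = (-2)·(-2) + (-20)·(-20) + 29·29 = 1245
λ ≈ 8613/1245 = 6.918

6.918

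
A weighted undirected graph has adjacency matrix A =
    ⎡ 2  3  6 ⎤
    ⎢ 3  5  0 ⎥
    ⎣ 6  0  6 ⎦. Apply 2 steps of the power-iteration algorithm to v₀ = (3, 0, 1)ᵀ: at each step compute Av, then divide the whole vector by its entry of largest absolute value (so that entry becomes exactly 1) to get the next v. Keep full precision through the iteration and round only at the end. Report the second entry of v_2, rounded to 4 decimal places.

Av0 = (12.00000, 9.00000, 24.00000); divide by 24.00000 → v1 = (0.50000, 0.37500, 1.00000)
Av1 = (8.12500, 3.37500, 9.00000); divide by 9.00000 → v2 = (0.90278, 0.37500, 1.00000)
Requested entry of v2: 81/216 = 0.3750

0.3750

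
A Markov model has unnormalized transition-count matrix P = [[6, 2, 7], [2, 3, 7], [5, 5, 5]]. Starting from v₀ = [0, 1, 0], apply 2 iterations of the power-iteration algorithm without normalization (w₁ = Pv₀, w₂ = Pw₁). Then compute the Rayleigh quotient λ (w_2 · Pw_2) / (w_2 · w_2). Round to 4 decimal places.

14.0604

w1 = Pv₀ = (2, 3, 5)
w2 = Pw1 = (53, 48, 50)
Pw2 = (764, 600, 755)
w2·Pw2 = 53·764 + 48·600 + 50·755 = 107042; w2·w2 = 53·53 + 48·48 + 50·50 = 7613
λ ≈ 107042/7613 = 14.0604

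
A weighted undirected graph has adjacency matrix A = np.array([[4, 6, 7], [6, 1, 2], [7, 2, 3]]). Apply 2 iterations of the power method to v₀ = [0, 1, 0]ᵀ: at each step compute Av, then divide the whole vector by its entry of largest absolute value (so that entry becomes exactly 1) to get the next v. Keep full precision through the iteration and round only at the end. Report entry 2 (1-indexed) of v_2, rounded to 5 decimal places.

Av0 = (6.000000, 1.000000, 2.000000); divide by 6.000000 → v1 = (1.000000, 0.166667, 0.333333)
Av1 = (7.333333, 6.833333, 8.333333); divide by 8.333333 → v2 = (0.880000, 0.820000, 1.000000)
Requested entry of v2: 41/50 = 0.82000

0.82000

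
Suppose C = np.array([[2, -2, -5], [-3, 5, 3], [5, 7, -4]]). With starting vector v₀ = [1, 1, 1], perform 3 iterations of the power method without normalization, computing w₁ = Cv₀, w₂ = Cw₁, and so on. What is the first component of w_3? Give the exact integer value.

w1 = Cv₀ = (-5, 5, 8)
w2 = Cw1 = (-60, 64, -22)
w3 = Cw2 = (-138, 434, 236)
The requested component of w3 is -138.

-138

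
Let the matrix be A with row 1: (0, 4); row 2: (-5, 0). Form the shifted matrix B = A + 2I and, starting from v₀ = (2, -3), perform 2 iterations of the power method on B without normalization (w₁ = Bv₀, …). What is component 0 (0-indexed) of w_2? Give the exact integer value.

-80

B = A + 2I has rows (2, 4); (-5, 2)
w1 = Bv₀ = (-8, -16)
w2 = Bw1 = (-80, 8)
Requested component of w2: -80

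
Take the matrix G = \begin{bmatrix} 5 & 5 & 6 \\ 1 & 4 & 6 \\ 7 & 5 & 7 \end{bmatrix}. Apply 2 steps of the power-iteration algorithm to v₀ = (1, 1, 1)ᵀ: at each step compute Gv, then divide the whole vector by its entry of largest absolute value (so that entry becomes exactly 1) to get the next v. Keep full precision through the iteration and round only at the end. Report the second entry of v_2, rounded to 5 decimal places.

0.58000

Gv0 = (16.000000, 11.000000, 19.000000); divide by 19.000000 → v1 = (0.842105, 0.578947, 1.000000)
Gv1 = (13.105263, 9.157895, 15.789474); divide by 15.789474 → v2 = (0.830000, 0.580000, 1.000000)
Requested entry of v2: 174/300 = 0.58000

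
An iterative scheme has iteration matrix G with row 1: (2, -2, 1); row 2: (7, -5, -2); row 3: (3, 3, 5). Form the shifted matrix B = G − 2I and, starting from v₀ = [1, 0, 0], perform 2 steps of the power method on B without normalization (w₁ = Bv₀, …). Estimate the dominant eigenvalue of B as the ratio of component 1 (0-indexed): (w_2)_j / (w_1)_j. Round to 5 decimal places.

-7.85714

B = G − 2I has rows (0, -2, 1); (7, -7, -2); (3, 3, 3)
w1 = Bv₀ = (0, 7, 3)
w2 = Bw1 = (-11, -55, 30)
Ratio: -55/7 = -7.85714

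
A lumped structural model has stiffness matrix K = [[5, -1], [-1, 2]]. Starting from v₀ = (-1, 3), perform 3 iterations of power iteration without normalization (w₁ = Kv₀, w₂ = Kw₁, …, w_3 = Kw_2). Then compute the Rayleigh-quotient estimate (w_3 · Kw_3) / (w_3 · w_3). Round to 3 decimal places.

λ ≈ 5.295

w1 = Kv₀ = (-8, 7)
w2 = Kw1 = (-47, 22)
w3 = Kw2 = (-257, 91)
Kw3 = (-1376, 439)
w3·Kw3 = (-257)·(-1376) + 91·439 = 393581; w3·w3 = (-257)·(-257) + 91·91 = 74330
λ ≈ 393581/74330 = 5.295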